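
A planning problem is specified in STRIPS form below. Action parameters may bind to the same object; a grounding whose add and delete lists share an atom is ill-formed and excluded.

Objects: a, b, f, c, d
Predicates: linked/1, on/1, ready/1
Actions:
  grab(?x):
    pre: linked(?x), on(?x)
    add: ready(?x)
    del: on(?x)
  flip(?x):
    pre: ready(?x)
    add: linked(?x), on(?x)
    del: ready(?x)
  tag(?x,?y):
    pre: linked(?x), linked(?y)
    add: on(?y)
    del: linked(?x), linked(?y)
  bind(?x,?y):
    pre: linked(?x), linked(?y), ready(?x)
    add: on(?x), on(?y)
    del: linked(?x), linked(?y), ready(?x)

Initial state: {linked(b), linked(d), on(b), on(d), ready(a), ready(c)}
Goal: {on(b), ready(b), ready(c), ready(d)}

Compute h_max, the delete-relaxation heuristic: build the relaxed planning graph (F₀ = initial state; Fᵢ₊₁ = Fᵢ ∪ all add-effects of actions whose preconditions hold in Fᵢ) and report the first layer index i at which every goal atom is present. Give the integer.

1

F0 = init (6 atoms)
F1 = F0 ∪ {linked(a), linked(c), on(a), on(c), ready(b), ready(d)}  (12 atoms)
goal ⊆ F1  ⇒  h_max = 1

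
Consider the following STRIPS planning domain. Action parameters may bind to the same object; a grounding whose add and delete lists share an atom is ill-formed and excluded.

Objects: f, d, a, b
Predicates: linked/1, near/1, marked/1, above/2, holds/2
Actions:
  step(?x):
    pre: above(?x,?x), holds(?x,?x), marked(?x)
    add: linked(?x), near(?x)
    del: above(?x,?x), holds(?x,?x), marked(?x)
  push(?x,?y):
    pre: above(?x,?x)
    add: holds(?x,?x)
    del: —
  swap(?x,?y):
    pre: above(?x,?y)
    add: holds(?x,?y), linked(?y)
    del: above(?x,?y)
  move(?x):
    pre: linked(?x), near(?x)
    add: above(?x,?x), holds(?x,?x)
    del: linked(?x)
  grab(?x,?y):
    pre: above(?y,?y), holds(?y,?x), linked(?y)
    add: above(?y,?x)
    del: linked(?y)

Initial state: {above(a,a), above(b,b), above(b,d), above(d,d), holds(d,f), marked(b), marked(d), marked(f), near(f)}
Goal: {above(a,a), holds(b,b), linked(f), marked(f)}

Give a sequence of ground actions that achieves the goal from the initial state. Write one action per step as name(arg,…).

push(b,f); swap(b,d); grab(f,d); swap(d,f)

1. push(b,f)  →  {above(a,a), above(b,b), above(b,d), above(d,d), holds(b,b), holds(d,f), marked(b), marked(d), marked(f), near(f)}
2. swap(b,d)  →  {above(a,a), above(b,b), above(d,d), holds(b,b), holds(b,d), holds(d,f), linked(d), marked(b), marked(d), marked(f), near(f)}
3. grab(f,d)  →  {above(a,a), above(b,b), above(d,d), above(d,f), holds(b,b), holds(b,d), holds(d,f), marked(b), marked(d), marked(f), near(f)}
4. swap(d,f)  →  {above(a,a), above(b,b), above(d,d), holds(b,b), holds(b,d), holds(d,f), linked(f), marked(b), marked(d), marked(f), near(f)}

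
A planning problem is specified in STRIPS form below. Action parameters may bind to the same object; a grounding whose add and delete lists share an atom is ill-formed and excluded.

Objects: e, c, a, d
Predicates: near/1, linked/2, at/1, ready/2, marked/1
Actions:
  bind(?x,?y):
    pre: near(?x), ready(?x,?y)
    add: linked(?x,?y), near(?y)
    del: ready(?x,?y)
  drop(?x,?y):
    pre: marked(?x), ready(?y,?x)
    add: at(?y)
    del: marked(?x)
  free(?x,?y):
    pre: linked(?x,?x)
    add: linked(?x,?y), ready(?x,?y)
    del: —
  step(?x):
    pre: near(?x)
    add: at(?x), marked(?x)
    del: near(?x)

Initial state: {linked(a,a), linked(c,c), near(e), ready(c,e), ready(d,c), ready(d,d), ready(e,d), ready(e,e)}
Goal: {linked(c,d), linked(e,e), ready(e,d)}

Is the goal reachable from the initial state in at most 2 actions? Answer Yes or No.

Yes

1. bind(e,e)  →  {linked(a,a), linked(c,c), linked(e,e), near(e), ready(c,e), ready(d,c), ready(d,d), ready(e,d)}
2. free(c,d)  →  {linked(a,a), linked(c,c), linked(c,d), linked(e,e), near(e), ready(c,d), ready(c,e), ready(d,c), ready(d,d), ready(e,d)}
optimal plan length = 2; 2 ≤ 2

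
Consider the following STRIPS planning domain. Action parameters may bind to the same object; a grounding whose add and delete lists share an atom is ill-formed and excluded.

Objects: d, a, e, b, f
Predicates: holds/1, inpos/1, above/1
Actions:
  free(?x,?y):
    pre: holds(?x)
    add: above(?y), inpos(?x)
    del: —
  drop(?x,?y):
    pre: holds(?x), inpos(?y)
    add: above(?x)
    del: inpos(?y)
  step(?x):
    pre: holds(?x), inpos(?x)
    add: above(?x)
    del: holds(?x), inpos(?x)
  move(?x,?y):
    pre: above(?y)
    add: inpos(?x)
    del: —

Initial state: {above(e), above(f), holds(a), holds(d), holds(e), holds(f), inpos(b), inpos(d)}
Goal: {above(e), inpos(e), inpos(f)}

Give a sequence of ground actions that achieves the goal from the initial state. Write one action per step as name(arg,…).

free(e,d); free(f,d)

1. free(e,d)  →  {above(d), above(e), above(f), holds(a), holds(d), holds(e), holds(f), inpos(b), inpos(d), inpos(e)}
2. free(f,d)  →  {above(d), above(e), above(f), holds(a), holds(d), holds(e), holds(f), inpos(b), inpos(d), inpos(e), inpos(f)}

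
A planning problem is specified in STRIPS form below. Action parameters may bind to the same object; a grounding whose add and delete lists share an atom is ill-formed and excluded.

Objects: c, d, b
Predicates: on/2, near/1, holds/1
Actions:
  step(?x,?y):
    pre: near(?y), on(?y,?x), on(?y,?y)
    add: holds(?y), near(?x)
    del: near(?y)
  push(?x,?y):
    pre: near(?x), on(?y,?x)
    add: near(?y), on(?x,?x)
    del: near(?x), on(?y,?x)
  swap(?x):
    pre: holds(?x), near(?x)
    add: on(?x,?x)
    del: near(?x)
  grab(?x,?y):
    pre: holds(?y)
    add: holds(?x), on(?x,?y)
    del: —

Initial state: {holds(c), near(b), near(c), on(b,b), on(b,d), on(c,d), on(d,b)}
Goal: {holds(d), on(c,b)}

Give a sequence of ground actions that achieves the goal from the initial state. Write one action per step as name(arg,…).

step(d,b); grab(c,b); grab(d,c)

1. step(d,b)  →  {holds(b), holds(c), near(c), near(d), on(b,b), on(b,d), on(c,d), on(d,b)}
2. grab(c,b)  →  {holds(b), holds(c), near(c), near(d), on(b,b), on(b,d), on(c,b), on(c,d), on(d,b)}
3. grab(d,c)  →  {holds(b), holds(c), holds(d), near(c), near(d), on(b,b), on(b,d), on(c,b), on(c,d), on(d,b), on(d,c)}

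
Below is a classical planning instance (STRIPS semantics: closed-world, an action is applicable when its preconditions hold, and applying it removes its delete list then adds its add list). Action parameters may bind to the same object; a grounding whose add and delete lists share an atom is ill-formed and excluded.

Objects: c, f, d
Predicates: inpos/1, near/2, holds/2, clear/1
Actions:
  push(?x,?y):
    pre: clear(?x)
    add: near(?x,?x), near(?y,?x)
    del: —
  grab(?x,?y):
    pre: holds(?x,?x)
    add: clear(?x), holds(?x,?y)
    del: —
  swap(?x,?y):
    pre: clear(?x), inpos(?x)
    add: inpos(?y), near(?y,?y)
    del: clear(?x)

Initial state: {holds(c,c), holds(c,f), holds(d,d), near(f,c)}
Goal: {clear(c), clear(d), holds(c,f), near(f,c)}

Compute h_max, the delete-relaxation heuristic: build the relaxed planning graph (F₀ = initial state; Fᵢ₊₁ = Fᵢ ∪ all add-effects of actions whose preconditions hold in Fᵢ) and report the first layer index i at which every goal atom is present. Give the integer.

1

F0 = init (4 atoms)
F1 = F0 ∪ {clear(c), clear(d), holds(c,d), holds(d,c), holds(d,f)}  (9 atoms)
goal ⊆ F1  ⇒  h_max = 1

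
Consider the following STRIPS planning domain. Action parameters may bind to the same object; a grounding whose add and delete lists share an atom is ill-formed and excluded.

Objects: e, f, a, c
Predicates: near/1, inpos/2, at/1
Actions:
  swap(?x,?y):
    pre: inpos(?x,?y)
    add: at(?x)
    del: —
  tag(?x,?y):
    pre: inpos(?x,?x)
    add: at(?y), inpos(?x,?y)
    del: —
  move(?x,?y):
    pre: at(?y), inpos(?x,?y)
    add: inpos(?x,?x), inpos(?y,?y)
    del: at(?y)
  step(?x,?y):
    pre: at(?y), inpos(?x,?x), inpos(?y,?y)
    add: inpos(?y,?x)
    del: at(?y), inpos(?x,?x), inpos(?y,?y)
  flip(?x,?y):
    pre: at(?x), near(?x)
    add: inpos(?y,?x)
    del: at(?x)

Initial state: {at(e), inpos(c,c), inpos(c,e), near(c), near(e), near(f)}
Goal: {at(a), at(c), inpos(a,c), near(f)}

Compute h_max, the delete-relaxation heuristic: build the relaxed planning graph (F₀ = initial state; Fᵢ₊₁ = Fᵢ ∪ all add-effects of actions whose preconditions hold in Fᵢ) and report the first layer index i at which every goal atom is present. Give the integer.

2

F0 = init (6 atoms)
F1 = F0 ∪ {at(a), at(c), at(f), inpos(a,e), inpos(c,a), inpos(c,f), inpos(e,e), inpos(f,e)}  (14 atoms)
F2 = F1 ∪ {inpos(a,a), inpos(a,c), inpos(a,f), inpos(e,a), inpos(e,c), inpos(e,f), inpos(f,c), inpos(f,f)}  (22 atoms)
goal ⊆ F2  ⇒  h_max = 2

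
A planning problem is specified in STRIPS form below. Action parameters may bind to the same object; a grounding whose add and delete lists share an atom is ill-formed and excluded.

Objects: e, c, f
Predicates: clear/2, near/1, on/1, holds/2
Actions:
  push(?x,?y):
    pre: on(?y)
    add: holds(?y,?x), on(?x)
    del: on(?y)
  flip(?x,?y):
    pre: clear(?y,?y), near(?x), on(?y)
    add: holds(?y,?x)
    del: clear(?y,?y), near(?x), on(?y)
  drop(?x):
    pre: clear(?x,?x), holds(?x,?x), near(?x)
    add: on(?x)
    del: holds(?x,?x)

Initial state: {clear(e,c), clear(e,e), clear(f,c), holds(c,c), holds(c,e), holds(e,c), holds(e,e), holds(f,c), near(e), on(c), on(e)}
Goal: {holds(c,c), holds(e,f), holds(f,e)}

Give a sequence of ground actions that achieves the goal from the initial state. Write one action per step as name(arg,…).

1. push(f,e)  →  {clear(e,c), clear(e,e), clear(f,c), holds(c,c), holds(c,e), holds(e,c), holds(e,e), holds(e,f), holds(f,c), near(e), on(c), on(f)}
2. push(e,f)  →  {clear(e,c), clear(e,e), clear(f,c), holds(c,c), holds(c,e), holds(e,c), holds(e,e), holds(e,f), holds(f,c), holds(f,e), near(e), on(c), on(e)}

push(f,e); push(e,f)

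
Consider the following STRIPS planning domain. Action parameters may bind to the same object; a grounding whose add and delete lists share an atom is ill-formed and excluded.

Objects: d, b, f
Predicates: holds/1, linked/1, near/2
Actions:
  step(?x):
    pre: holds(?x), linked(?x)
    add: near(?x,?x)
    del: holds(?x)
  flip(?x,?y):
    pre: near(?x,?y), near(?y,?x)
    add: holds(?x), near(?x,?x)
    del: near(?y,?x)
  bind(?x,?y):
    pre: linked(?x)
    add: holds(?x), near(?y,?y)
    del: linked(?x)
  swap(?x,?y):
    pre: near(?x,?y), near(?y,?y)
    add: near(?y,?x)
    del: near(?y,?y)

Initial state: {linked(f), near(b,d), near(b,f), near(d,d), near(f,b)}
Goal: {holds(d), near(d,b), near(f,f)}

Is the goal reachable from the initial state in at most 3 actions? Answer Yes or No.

1. flip(f,b)  →  {holds(f), linked(f), near(b,d), near(d,d), near(f,b), near(f,f)}
2. swap(b,d)  →  {holds(f), linked(f), near(b,d), near(d,b), near(f,b), near(f,f)}
3. flip(d,b)  →  {holds(d), holds(f), linked(f), near(d,b), near(d,d), near(f,b), near(f,f)}
optimal plan length = 3; 3 ≤ 3

Yes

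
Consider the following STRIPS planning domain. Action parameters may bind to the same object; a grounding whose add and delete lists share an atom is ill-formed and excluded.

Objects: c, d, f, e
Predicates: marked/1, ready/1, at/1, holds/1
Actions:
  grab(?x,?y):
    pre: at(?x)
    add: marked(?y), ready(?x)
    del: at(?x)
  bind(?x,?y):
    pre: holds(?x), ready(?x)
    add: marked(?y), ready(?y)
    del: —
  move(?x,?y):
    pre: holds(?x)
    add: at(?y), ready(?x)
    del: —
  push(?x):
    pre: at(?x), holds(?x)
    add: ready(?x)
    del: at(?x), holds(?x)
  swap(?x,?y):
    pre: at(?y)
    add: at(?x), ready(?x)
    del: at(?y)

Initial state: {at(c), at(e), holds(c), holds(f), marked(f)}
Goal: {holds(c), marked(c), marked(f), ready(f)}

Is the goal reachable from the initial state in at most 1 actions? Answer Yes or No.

1. grab(c,c)  →  {at(e), holds(c), holds(f), marked(c), marked(f), ready(c)}
2. bind(c,f)  →  {at(e), holds(c), holds(f), marked(c), marked(f), ready(c), ready(f)}
optimal plan length = 2; 2 > 1

No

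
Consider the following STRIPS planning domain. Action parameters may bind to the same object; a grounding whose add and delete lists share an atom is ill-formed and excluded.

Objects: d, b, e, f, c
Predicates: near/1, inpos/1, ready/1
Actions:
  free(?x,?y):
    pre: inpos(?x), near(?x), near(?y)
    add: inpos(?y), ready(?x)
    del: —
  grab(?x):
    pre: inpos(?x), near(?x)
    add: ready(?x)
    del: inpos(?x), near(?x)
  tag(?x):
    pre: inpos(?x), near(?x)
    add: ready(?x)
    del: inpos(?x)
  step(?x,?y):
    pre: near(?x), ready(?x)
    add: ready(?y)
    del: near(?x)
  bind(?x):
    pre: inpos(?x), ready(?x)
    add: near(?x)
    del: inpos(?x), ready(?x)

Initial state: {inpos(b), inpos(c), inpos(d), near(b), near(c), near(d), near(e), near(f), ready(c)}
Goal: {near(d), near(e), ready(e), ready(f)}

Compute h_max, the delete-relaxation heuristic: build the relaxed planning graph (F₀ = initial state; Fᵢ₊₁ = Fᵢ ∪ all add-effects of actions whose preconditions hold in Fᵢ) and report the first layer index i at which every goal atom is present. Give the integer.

1

F0 = init (9 atoms)
F1 = F0 ∪ {inpos(e), inpos(f), ready(b), ready(d), ready(e), ready(f)}  (15 atoms)
goal ⊆ F1  ⇒  h_max = 1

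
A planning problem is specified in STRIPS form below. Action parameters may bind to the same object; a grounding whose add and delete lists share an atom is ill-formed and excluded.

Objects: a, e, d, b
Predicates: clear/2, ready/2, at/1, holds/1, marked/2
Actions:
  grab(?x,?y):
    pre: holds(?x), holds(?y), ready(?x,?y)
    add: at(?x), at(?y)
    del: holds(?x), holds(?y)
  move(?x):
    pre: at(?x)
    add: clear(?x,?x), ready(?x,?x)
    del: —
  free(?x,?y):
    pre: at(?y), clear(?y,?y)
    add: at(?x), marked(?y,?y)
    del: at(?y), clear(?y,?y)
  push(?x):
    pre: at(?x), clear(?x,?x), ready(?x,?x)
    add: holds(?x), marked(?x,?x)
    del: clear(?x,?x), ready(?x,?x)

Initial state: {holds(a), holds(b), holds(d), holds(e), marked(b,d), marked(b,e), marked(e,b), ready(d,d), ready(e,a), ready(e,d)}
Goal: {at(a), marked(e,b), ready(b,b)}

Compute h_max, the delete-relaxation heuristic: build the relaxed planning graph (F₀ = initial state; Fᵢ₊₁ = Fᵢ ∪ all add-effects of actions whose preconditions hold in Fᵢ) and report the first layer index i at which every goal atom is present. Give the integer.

F0 = init (10 atoms)
F1 = F0 ∪ {at(a), at(d), at(e)}  (13 atoms)
F2 = F1 ∪ {clear(a,a), clear(d,d), clear(e,e), ready(a,a), ready(e,e)}  (18 atoms)
F3 = F2 ∪ {at(b), marked(a,a), marked(d,d), marked(e,e)}  (22 atoms)
F4 = F3 ∪ {clear(b,b), ready(b,b)}  (24 atoms)
goal ⊆ F4  ⇒  h_max = 4

4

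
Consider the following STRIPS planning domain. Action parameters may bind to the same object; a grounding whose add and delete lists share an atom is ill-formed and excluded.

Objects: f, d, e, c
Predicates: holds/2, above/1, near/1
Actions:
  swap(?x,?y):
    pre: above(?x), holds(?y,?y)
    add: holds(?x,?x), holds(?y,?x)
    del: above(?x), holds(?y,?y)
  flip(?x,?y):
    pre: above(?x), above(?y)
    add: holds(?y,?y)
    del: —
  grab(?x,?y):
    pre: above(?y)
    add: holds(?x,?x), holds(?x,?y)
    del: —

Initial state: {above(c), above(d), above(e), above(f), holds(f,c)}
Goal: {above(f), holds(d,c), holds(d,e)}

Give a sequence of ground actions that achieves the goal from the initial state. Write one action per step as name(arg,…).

1. grab(d,e)  →  {above(c), above(d), above(e), above(f), holds(d,d), holds(d,e), holds(f,c)}
2. swap(c,d)  →  {above(d), above(e), above(f), holds(c,c), holds(d,c), holds(d,e), holds(f,c)}

grab(d,e); swap(c,d)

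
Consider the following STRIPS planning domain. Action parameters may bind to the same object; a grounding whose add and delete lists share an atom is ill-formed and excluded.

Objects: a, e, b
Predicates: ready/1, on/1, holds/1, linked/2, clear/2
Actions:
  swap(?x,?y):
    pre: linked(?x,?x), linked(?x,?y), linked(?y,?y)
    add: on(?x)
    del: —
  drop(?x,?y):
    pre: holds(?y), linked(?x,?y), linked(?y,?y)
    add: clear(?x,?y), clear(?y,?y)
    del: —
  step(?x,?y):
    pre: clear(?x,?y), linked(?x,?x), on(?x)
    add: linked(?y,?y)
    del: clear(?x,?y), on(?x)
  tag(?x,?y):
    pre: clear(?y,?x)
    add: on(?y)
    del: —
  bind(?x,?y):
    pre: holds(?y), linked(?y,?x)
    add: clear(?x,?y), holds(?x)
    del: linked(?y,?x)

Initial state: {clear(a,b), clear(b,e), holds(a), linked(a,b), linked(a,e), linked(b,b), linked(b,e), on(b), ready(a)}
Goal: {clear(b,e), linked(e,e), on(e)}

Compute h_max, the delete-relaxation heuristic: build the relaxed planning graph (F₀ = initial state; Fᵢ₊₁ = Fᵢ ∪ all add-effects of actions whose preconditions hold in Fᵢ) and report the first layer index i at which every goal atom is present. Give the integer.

2

F0 = init (9 atoms)
F1 = F0 ∪ {clear(b,a), clear(e,a), holds(b), holds(e), linked(e,e), on(a)}  (15 atoms)
F2 = F1 ∪ {clear(a,e), clear(b,b), clear(e,b), clear(e,e), linked(a,a), on(e)}  (21 atoms)
goal ⊆ F2  ⇒  h_max = 2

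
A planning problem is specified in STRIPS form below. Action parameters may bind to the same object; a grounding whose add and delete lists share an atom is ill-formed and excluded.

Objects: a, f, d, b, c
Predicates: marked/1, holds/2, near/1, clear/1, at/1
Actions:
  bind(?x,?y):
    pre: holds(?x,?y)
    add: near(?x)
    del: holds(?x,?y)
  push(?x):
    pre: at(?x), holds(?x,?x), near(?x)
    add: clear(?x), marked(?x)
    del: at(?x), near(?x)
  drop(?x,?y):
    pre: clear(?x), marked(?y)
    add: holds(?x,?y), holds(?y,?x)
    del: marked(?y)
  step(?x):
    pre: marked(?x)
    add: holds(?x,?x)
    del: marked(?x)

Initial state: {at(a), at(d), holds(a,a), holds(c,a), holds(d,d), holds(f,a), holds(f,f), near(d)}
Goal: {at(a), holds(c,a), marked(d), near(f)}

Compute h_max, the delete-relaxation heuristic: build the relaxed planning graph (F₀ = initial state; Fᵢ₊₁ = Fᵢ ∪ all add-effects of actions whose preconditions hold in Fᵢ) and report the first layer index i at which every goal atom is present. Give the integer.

F0 = init (8 atoms)
F1 = F0 ∪ {clear(d), marked(d), near(a), near(c), near(f)}  (13 atoms)
goal ⊆ F1  ⇒  h_max = 1

1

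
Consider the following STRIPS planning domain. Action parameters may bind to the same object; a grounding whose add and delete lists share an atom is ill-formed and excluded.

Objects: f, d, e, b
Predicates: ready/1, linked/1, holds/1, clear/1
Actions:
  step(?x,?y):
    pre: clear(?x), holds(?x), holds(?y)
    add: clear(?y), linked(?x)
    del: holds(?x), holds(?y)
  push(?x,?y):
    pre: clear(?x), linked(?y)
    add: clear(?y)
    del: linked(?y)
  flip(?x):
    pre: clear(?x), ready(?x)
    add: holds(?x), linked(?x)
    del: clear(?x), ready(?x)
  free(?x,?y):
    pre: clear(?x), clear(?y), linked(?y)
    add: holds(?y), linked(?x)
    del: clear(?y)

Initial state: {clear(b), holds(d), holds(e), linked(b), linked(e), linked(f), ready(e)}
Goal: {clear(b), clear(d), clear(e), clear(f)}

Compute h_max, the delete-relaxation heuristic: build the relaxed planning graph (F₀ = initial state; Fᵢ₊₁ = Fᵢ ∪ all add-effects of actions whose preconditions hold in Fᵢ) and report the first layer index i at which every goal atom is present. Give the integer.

2

F0 = init (7 atoms)
F1 = F0 ∪ {clear(e), clear(f), holds(b)}  (10 atoms)
F2 = F1 ∪ {clear(d), holds(f)}  (12 atoms)
goal ⊆ F2  ⇒  h_max = 2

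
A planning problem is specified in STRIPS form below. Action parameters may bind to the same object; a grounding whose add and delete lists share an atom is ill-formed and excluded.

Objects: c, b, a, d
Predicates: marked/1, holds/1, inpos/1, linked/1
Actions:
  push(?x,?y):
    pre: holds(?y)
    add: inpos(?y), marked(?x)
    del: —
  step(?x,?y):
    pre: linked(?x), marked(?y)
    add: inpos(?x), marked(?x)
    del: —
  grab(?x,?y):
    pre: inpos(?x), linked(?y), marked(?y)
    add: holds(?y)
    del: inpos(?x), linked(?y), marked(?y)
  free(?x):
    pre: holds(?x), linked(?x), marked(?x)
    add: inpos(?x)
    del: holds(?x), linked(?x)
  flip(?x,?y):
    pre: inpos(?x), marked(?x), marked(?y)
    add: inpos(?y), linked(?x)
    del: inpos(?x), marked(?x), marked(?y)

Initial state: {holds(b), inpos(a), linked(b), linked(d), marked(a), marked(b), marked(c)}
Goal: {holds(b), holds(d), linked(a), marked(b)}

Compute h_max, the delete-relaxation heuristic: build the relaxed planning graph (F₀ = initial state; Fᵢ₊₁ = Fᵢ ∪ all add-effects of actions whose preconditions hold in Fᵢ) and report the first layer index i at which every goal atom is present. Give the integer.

F0 = init (7 atoms)
F1 = F0 ∪ {inpos(b), inpos(c), inpos(d), linked(a), marked(d)}  (12 atoms)
F2 = F1 ∪ {holds(a), holds(d), linked(c)}  (15 atoms)
goal ⊆ F2  ⇒  h_max = 2

2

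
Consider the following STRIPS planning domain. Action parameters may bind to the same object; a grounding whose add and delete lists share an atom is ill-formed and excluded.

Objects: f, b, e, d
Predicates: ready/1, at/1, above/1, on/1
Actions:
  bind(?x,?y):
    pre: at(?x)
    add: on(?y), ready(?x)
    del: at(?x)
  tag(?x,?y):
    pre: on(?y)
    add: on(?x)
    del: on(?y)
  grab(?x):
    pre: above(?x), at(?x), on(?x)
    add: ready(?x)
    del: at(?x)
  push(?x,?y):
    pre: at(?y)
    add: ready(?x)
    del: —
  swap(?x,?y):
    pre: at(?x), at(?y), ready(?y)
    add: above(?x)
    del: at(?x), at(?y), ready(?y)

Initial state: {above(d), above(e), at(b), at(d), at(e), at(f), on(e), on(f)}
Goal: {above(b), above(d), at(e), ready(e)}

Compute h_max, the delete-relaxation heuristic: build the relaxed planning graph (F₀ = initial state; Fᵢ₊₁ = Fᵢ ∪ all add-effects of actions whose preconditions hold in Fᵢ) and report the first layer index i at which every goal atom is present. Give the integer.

F0 = init (8 atoms)
F1 = F0 ∪ {on(b), on(d), ready(b), ready(d), ready(e), ready(f)}  (14 atoms)
F2 = F1 ∪ {above(b), above(f)}  (16 atoms)
goal ⊆ F2  ⇒  h_max = 2

2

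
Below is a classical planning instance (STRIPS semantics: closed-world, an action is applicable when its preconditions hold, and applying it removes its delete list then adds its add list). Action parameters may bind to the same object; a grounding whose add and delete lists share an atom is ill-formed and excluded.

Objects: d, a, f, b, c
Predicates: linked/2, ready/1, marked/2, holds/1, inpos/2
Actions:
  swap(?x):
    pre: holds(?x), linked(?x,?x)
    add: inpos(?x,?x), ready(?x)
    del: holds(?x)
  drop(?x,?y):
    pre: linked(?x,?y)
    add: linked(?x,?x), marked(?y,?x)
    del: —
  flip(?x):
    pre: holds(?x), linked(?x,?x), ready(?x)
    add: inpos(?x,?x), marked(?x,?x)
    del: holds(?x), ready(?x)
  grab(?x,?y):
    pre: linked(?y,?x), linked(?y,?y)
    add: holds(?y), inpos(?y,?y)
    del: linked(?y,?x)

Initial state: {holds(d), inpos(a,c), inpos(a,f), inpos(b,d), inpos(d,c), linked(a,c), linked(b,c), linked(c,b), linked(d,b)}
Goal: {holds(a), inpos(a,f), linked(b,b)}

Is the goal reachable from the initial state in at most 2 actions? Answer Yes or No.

No

1. drop(a,c)  →  {holds(d), inpos(a,c), inpos(a,f), inpos(b,d), inpos(d,c), linked(a,a), linked(a,c), linked(b,c), linked(c,b), linked(d,b), marked(c,a)}
2. drop(b,c)  →  {holds(d), inpos(a,c), inpos(a,f), inpos(b,d), inpos(d,c), linked(a,a), linked(a,c), linked(b,b), linked(b,c), linked(c,b), linked(d,b), marked(c,a), marked(c,b)}
3. grab(a,a)  →  {holds(a), holds(d), inpos(a,a), inpos(a,c), inpos(a,f), inpos(b,d), inpos(d,c), linked(a,c), linked(b,b), linked(b,c), linked(c,b), linked(d,b), marked(c,a), marked(c,b)}
optimal plan length = 3; 3 > 2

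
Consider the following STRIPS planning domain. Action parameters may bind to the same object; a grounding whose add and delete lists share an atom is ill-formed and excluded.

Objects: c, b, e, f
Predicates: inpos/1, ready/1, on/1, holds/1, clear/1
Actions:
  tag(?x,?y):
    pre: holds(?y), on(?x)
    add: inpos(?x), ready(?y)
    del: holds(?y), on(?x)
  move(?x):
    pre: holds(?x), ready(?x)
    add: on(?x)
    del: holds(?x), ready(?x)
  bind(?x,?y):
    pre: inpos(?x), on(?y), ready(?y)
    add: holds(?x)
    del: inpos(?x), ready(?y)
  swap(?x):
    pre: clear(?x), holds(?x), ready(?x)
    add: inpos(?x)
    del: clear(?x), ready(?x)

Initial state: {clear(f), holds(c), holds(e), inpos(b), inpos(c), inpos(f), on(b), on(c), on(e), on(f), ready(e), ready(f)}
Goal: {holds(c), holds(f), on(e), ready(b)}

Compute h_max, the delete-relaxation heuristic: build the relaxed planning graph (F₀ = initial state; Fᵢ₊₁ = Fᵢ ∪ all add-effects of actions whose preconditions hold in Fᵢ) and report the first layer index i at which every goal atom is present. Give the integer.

F0 = init (12 atoms)
F1 = F0 ∪ {holds(b), holds(f), inpos(e), ready(c)}  (16 atoms)
F2 = F1 ∪ {ready(b)}  (17 atoms)
goal ⊆ F2  ⇒  h_max = 2

2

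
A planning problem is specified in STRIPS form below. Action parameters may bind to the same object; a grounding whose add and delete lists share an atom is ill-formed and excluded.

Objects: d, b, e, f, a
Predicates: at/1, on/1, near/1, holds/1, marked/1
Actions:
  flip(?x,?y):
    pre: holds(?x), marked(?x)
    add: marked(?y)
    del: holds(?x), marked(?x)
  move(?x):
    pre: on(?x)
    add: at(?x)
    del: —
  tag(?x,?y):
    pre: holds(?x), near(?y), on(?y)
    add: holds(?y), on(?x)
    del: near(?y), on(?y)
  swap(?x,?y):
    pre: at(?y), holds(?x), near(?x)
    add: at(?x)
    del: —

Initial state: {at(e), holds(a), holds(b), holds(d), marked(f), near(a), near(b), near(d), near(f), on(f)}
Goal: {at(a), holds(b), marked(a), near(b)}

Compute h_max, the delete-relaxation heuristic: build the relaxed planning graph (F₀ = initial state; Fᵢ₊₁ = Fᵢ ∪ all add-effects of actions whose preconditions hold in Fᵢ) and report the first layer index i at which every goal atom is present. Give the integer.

F0 = init (10 atoms)
F1 = F0 ∪ {at(a), at(b), at(d), at(f), holds(f), on(a), on(b), on(d)}  (18 atoms)
F2 = F1 ∪ {marked(a), marked(b), marked(d), marked(e)}  (22 atoms)
goal ⊆ F2  ⇒  h_max = 2

2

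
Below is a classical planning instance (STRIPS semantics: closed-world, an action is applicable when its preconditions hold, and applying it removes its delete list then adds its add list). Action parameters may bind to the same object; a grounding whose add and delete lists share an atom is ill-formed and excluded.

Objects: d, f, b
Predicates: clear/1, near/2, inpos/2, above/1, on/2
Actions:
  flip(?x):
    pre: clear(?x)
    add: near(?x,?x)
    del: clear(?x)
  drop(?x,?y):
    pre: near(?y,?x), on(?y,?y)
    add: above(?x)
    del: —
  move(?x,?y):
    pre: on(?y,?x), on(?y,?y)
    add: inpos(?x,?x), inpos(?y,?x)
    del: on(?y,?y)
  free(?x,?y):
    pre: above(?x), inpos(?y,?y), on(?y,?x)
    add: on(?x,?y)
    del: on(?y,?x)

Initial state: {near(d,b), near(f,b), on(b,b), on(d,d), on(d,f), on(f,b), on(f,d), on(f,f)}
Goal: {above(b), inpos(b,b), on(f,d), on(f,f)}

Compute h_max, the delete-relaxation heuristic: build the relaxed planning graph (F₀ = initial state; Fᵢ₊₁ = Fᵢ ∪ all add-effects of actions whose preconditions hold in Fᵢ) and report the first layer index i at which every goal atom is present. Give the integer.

F0 = init (8 atoms)
F1 = F0 ∪ {above(b), inpos(b,b), inpos(d,d), inpos(d,f), inpos(f,b), inpos(f,d), inpos(f,f)}  (15 atoms)
goal ⊆ F1  ⇒  h_max = 1

1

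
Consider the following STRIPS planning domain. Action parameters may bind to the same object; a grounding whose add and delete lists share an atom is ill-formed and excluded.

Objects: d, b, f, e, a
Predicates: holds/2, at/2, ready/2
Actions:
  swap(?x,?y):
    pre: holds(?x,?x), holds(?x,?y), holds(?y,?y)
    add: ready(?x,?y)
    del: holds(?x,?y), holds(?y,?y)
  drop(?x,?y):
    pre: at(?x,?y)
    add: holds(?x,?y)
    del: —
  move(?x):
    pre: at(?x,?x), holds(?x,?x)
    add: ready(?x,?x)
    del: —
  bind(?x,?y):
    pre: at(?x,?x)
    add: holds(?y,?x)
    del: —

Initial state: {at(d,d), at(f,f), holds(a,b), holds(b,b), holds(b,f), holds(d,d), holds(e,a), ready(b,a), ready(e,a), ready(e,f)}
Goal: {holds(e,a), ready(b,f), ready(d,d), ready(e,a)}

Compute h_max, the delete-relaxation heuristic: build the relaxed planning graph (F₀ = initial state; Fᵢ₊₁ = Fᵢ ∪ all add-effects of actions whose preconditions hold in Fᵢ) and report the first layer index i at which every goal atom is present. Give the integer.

F0 = init (10 atoms)
F1 = F0 ∪ {holds(a,d), holds(a,f), holds(b,d), holds(d,f), holds(e,d), holds(e,f), holds(f,d), holds(f,f), ready(b,b), ready(d,d)}  (20 atoms)
F2 = F1 ∪ {ready(b,d), ready(b,f), ready(d,f), ready(f,d), ready(f,f)}  (25 atoms)
goal ⊆ F2  ⇒  h_max = 2

2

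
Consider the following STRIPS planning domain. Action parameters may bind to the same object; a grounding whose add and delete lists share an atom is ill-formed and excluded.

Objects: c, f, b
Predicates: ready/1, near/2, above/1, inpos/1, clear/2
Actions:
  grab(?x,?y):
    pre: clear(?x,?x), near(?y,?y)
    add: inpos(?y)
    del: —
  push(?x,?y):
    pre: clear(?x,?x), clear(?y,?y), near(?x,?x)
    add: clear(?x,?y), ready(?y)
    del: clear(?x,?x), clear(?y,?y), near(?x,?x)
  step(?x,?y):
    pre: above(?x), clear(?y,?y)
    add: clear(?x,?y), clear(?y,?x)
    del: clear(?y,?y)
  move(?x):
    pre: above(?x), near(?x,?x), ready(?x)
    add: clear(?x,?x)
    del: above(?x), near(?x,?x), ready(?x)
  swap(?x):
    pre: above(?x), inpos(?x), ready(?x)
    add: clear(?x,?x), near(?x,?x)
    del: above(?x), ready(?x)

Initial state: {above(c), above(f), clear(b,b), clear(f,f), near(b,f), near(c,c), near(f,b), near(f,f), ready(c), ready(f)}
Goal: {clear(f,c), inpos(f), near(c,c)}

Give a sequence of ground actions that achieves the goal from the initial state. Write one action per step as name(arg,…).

1. grab(f,f)  →  {above(c), above(f), clear(b,b), clear(f,f), inpos(f), near(b,f), near(c,c), near(f,b), near(f,f), ready(c), ready(f)}
2. step(c,f)  →  {above(c), above(f), clear(b,b), clear(c,f), clear(f,c), inpos(f), near(b,f), near(c,c), near(f,b), near(f,f), ready(c), ready(f)}

grab(f,f); step(c,f)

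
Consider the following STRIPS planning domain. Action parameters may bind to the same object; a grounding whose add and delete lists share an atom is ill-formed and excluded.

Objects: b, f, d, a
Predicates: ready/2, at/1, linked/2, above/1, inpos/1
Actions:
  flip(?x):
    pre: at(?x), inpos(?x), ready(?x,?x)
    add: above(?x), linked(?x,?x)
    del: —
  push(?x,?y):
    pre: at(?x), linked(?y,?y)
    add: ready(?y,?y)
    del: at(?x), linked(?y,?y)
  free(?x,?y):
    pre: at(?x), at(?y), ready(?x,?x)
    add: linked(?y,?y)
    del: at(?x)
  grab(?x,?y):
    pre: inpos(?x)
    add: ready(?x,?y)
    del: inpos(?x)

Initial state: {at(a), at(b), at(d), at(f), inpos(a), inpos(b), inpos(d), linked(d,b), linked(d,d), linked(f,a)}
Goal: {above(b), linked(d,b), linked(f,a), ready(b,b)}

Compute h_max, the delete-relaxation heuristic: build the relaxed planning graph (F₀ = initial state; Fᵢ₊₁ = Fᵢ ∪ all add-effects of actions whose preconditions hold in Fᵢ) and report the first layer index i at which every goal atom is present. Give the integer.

F0 = init (10 atoms)
F1 = F0 ∪ {ready(a,a), ready(a,b), ready(a,d), ready(a,f), ready(b,a), ready(b,b), ready(b,d), ready(b,f), ready(d,a), ready(d,b), ready(d,d), ready(d,f)}  (22 atoms)
F2 = F1 ∪ {above(a), above(b), above(d), linked(a,a), linked(b,b), linked(f,f)}  (28 atoms)
goal ⊆ F2  ⇒  h_max = 2

2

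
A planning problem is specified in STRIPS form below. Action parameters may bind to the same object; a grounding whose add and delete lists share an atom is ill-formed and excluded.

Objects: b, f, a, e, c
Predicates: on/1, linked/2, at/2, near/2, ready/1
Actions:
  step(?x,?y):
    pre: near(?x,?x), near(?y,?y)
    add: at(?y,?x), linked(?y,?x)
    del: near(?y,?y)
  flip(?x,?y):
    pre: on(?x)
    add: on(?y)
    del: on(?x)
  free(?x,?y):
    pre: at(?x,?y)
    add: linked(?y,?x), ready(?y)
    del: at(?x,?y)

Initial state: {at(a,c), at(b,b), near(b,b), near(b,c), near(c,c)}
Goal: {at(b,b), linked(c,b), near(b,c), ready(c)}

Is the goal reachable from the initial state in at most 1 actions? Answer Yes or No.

No

1. step(b,c)  →  {at(a,c), at(b,b), at(c,b), linked(c,b), near(b,b), near(b,c)}
2. free(a,c)  →  {at(b,b), at(c,b), linked(c,a), linked(c,b), near(b,b), near(b,c), ready(c)}
optimal plan length = 2; 2 > 1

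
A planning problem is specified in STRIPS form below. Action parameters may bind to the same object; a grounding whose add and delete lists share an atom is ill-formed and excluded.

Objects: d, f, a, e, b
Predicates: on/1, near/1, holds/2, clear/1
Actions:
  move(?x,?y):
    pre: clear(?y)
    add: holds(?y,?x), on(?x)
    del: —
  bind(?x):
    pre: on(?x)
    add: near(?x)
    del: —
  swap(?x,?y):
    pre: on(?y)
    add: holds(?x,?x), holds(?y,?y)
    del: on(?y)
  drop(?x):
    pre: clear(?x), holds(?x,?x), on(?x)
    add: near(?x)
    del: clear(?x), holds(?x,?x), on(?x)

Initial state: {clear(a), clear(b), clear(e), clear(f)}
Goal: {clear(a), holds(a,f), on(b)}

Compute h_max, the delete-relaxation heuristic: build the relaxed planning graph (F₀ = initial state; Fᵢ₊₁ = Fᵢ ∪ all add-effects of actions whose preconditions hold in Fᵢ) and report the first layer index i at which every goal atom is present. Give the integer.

F0 = init (4 atoms)
F1 = F0 ∪ {holds(a,a), holds(a,b), holds(a,d), holds(a,e), holds(a,f), holds(b,a), holds(b,b), holds(b,d), holds(b,e), holds(b,f), holds(e,a), holds(e,b), holds(e,d), holds(e,e), holds(e,f), holds(f,a), holds(f,b), holds(f,d), holds(f,e), holds(f,f), on(a), on(b), on(d), on(e), on(f)}  (29 atoms)
goal ⊆ F1  ⇒  h_max = 1

1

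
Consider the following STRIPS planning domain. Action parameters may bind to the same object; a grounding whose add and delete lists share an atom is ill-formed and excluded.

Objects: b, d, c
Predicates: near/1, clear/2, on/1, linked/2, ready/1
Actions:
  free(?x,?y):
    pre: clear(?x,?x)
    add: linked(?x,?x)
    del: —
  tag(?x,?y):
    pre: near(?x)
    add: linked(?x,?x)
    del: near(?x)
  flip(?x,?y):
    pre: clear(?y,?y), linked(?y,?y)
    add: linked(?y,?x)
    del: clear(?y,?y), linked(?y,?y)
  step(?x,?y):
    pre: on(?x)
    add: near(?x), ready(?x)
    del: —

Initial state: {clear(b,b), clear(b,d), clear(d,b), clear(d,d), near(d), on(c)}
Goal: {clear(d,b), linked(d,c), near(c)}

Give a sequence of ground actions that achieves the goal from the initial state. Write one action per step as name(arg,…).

1. free(d,b)  →  {clear(b,b), clear(b,d), clear(d,b), clear(d,d), linked(d,d), near(d), on(c)}
2. flip(c,d)  →  {clear(b,b), clear(b,d), clear(d,b), linked(d,c), near(d), on(c)}
3. step(c,b)  →  {clear(b,b), clear(b,d), clear(d,b), linked(d,c), near(c), near(d), on(c), ready(c)}

free(d,b); flip(c,d); step(c,b)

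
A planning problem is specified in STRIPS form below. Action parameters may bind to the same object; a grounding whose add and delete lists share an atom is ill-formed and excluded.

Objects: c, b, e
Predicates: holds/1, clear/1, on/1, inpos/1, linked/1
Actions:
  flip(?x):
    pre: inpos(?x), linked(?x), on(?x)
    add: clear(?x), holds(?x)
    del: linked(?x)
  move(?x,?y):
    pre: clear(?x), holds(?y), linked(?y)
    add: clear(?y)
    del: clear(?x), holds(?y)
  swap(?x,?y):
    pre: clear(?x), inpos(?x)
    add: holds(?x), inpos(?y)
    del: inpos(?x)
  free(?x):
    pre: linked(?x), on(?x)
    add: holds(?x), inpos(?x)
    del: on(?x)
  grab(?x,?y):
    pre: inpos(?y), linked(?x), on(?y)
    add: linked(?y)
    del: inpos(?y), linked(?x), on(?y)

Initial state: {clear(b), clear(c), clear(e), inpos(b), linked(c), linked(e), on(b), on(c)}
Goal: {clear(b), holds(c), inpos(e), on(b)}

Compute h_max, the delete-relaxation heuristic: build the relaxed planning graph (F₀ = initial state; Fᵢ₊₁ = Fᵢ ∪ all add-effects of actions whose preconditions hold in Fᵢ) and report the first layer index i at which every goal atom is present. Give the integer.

1

F0 = init (8 atoms)
F1 = F0 ∪ {holds(b), holds(c), inpos(c), inpos(e), linked(b)}  (13 atoms)
goal ⊆ F1  ⇒  h_max = 1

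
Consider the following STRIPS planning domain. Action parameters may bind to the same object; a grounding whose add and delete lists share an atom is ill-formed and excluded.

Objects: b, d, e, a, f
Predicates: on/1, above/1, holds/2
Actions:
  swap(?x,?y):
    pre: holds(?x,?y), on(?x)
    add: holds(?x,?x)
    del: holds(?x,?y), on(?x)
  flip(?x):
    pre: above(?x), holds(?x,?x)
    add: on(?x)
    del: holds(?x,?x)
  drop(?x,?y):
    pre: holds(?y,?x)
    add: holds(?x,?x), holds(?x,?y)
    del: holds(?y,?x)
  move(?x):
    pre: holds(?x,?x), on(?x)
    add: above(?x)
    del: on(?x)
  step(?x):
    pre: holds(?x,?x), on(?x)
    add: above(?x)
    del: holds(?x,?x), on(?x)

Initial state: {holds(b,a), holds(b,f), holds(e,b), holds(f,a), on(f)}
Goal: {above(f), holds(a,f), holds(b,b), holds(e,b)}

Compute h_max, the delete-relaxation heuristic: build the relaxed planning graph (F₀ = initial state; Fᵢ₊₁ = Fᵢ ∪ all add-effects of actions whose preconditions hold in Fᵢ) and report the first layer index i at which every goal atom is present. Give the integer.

F0 = init (5 atoms)
F1 = F0 ∪ {holds(a,a), holds(a,b), holds(a,f), holds(b,b), holds(b,e), holds(f,b), holds(f,f)}  (12 atoms)
F2 = F1 ∪ {above(f), holds(e,e)}  (14 atoms)
goal ⊆ F2  ⇒  h_max = 2

2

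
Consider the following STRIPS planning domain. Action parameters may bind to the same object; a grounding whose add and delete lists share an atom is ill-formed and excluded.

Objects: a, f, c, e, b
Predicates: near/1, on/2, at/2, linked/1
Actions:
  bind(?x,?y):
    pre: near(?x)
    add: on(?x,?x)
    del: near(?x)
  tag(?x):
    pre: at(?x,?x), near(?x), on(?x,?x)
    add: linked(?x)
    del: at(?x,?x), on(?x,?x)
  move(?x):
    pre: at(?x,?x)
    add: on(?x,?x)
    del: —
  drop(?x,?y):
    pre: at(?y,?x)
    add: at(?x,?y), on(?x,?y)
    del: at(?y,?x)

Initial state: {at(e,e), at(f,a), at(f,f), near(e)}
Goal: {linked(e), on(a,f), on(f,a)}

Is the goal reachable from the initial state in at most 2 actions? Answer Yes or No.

1. move(e)  →  {at(e,e), at(f,a), at(f,f), near(e), on(e,e)}
2. tag(e)  →  {at(f,a), at(f,f), linked(e), near(e)}
3. drop(a,f)  →  {at(a,f), at(f,f), linked(e), near(e), on(a,f)}
4. drop(f,a)  →  {at(f,a), at(f,f), linked(e), near(e), on(a,f), on(f,a)}
optimal plan length = 4; 4 > 2

No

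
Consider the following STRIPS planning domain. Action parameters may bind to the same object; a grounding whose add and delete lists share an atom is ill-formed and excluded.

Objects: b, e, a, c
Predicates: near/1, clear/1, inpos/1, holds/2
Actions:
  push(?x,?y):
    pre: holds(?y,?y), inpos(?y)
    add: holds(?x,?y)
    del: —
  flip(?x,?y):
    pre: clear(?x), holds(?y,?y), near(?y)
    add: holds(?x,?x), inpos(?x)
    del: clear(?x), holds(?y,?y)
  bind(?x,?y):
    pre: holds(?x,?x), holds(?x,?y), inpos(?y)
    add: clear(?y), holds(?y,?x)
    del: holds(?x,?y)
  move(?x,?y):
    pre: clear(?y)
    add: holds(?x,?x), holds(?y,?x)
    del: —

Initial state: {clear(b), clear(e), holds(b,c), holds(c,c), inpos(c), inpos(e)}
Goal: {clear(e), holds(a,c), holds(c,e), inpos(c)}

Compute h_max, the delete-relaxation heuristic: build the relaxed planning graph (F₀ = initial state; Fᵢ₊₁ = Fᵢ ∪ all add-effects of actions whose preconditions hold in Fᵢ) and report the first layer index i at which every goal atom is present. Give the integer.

F0 = init (6 atoms)
F1 = F0 ∪ {holds(a,a), holds(a,c), holds(b,a), holds(b,b), holds(b,e), holds(e,a), holds(e,b), holds(e,c), holds(e,e)}  (15 atoms)
F2 = F1 ∪ {clear(c), holds(a,e), holds(c,a), holds(c,b), holds(c,e)}  (20 atoms)
goal ⊆ F2  ⇒  h_max = 2

2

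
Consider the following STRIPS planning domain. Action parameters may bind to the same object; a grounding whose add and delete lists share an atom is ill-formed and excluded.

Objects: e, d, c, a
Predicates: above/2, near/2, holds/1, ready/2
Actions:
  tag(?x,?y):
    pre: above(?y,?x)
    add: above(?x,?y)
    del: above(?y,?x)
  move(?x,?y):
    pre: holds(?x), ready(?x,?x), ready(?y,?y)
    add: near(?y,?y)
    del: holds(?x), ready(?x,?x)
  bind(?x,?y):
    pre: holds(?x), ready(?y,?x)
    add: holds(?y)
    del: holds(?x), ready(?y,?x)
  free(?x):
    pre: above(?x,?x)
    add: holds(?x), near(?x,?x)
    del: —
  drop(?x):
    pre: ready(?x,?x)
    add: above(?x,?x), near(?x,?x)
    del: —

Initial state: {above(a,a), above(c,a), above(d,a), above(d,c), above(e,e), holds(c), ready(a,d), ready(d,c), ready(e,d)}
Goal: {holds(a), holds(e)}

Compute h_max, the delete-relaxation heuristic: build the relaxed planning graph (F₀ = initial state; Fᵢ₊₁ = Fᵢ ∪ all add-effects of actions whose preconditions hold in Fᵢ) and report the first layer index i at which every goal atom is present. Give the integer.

1

F0 = init (9 atoms)
F1 = F0 ∪ {above(a,c), above(a,d), above(c,d), holds(a), holds(d), holds(e), near(a,a), near(e,e)}  (17 atoms)
goal ⊆ F1  ⇒  h_max = 1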